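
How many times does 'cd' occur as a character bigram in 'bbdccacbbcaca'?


Scanning 'bbdccacbbcaca' for bigram 'cd':
  Position 0: 'bb' -> no
  Position 1: 'bd' -> no
  Position 2: 'dc' -> no
  Position 3: 'cc' -> no
  Position 4: 'ca' -> no
  Position 5: 'ac' -> no
  Position 6: 'cb' -> no
  Position 7: 'bb' -> no
  Position 8: 'bc' -> no
  Position 9: 'ca' -> no
  Position 10: 'ac' -> no
  Position 11: 'ca' -> no
Total matches: 0

0


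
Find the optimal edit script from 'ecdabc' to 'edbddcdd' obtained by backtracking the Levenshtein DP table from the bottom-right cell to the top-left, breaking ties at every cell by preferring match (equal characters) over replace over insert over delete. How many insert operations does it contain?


Edit distance = 6. Backtracking from cell (6, 8) with preference match > replace > insert > delete,
then listing the resulting alignment 'ecdabc' -> 'edbddcdd' left to right:
  Step 1: keep 'e'
  Step 2: insert 'd' [insertion #1]
  Step 3: insert 'b' [insertion #2]
  Step 4: replace c->d
  Step 5: keep 'd'
  Step 6: replace a->c
  Step 7: replace b->d
  Step 8: replace c->d
Total insertions: 2

2


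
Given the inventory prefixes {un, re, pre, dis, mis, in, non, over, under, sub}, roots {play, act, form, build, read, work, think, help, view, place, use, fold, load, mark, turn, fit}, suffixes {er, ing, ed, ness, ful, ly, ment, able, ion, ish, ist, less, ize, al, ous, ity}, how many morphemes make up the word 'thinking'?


Segmenting 'thinking' against the inventory:
  'think' -> root (morpheme 1)
  'ing' -> suffix (morpheme 2)
Total morphemes: 2

2


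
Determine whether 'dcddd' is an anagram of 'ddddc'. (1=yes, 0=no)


Sort characters of 'dcddd': 'cdddd'
Sort characters of 'ddddc': 'cdddd'
Sorted forms match -> they ARE anagrams
Result: 1

1


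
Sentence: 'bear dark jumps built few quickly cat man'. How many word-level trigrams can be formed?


Word trigrams from [8] words:
  Trigram 1: (bear dark jumps)
  Trigram 2: (dark jumps built)
  Trigram 3: (jumps built few)
  Trigram 4: (built few quickly)
  Trigram 5: (few quickly cat)
  Trigram 6: (quickly cat man)
Total word trigrams: 8 - 2 = 6

6


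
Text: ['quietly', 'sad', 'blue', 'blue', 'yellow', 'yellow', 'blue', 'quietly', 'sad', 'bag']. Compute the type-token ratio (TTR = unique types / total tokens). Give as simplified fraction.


Tokens: 10
Unique types: ('bag', 'blue', 'quietly', 'sad', 'yellow') = 5
TTR = 5/10
Simplify: divide both by 5 -> 1/2
TTR = 1/2

1/2


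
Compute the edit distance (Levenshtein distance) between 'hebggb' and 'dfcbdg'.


Building DP table for s1='hebggb' (len 6) and s2='dfcbdg' (len 6):
       d  f  c  b  d  g
    0  1  2  3  4  5  6
  h 1  1  2  3  4  5  6
  e 2  2  2  3  4  5  6
  b 3  3  3  3  3  4  5
  g 4  4  4  4  4  4  4
  g 5  5  5  5  5  5  4
  b 6  6  6  6  5  6  5
Edit distance = dp[6][6] = 5

5


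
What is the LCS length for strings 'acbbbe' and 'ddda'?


DP table for LCS of 'acbbbe' and 'ddda':
       d  d  d  a
    0  0  0  0  0
  a 0  0  0  0  1
  c 0  0  0  0  1
  b 0  0  0  0  1
  b 0  0  0  0  1
  b 0  0  0  0  1
  e 0  0  0  0  1
LCS: 'a'
LCS length = 1

1


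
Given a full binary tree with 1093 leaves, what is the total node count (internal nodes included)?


Leaf nodes (terminals): 1093
Internal nodes = n - 1 = 1093 - 1 = 1092
Total = leaves + internal = 1093 + 1092 = 2185

2185


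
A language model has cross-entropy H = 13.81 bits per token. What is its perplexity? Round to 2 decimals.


Perplexity formula: PP = 2^H
H = 13.81
PP = 2^13.81
Decompose: 2^13.81 = 2^13 * 2^0.81
2^13 = 8192, 2^0.81 ~ 1.7532114
PP ~ 8192 * 1.7532114 = 14362.3077888
Rounded to 2 decimals: 14362.31

14362.31


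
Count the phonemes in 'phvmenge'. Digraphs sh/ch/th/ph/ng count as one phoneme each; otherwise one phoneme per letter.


Parsing 'phvmenge' greedily, digraphs first:
  'ph' -> digraph (1 consonant phoneme) (phonemes so far: 1)
  'v' -> consonant phoneme (phonemes so far: 2)
  'm' -> consonant phoneme (phonemes so far: 3)
  'e' -> vowel phoneme (phonemes so far: 4)
  'ng' -> digraph (1 consonant phoneme) (phonemes so far: 5)
  'e' -> vowel phoneme (phonemes so far: 6)
Total phonemes: 6

6


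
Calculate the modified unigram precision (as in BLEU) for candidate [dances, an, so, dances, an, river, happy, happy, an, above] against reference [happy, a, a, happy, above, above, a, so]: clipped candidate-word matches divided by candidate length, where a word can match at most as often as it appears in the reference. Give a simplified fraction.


Reference word counts: {'a': 3, 'above': 2, 'happy': 2, 'so': 1}
Checking each candidate word (with clipping):
  'dances' -> not in reference -> no match (matches: 0)
  'an' -> not in reference -> no match (matches: 0)
  'so' -> in reference (ref count 1, used 1/1) -> match (matches: 1)
  'dances' -> not in reference -> no match (matches: 1)
  'an' -> not in reference -> no match (matches: 1)
  'river' -> not in reference -> no match (matches: 1)
  'happy' -> in reference (ref count 2, used 1/2) -> match (matches: 2)
  'happy' -> in reference (ref count 2, used 2/2) -> match (matches: 3)
  'an' -> not in reference -> no match (matches: 3)
  'above' -> in reference (ref count 2, used 1/2) -> match (matches: 4)
Clipped matches: 4, Candidate length: 10
Precision = 4/10 = 2/5

2/5


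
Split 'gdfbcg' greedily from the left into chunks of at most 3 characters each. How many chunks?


'gdfbcg' has 6 characters.
Chunking with max size 3:
  Chunk 1: 'gdf' (positions 0-2)
  Chunk 2: 'bcg' (positions 3-5)
Total chunks: ceil(6 / 3) = 2

2


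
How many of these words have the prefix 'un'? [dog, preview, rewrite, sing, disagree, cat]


Checking each word for prefix 'un':
  'dog' -> no (count: 0)
  'preview' -> no (count: 0)
  'rewrite' -> no (count: 0)
  'sing' -> no (count: 0)
  'disagree' -> no (count: 0)
  'cat' -> no (count: 0)
Total with prefix 'un': 0

0


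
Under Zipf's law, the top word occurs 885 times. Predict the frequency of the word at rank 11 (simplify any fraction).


Zipf's law: freq(rank) = f1 / rank
f1 = 885, rank = 11
freq = 885 / 11
GCD(885, 11) = 1
Simplified: 885/11

885/11


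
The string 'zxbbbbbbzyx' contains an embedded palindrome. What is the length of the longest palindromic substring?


Scanning 'zxbbbbbbzyx' for palindromic substrings.
Substring at positions 2-7: 'bbbbbb'.
Check: reverse('bbbbbb') = 'bbbbbb' -> palindrome confirmed.
Neighbouring characters ('x' / 'z') break symmetry, so it cannot extend further.
No longer palindromic substring exists; longest length = 6

6


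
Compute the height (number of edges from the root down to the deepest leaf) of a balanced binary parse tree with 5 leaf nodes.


In a balanced binary tree with n leaves the deepest leaf is ceil(log2(n)) edges below the root.
log2(5) = 2.3219
ceil(2.3219) = 3
height (edges) = 3

3


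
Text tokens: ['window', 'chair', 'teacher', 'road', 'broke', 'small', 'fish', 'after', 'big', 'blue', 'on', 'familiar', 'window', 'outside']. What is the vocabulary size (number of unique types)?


Listing all tokens and tracking unique types:
  Token 1: 'window' -> NEW (unique so far: 1)
  Token 2: 'chair' -> NEW (unique so far: 2)
  Token 3: 'teacher' -> NEW (unique so far: 3)
  Token 4: 'road' -> NEW (unique so far: 4)
  Token 5: 'broke' -> NEW (unique so far: 5)
  Token 6: 'small' -> NEW (unique so far: 6)
  Token 7: 'fish' -> NEW (unique so far: 7)
  Token 8: 'after' -> NEW (unique so far: 8)
  Token 9: 'big' -> NEW (unique so far: 9)
  Token 10: 'blue' -> NEW (unique so far: 10)
  Token 11: 'on' -> NEW (unique so far: 11)
  Token 12: 'familiar' -> NEW (unique so far: 12)
  Token 13: 'window' -> duplicate (unique so far: 12)
  Token 14: 'outside' -> NEW (unique so far: 13)
Unique types: ('after', 'big', 'blue', 'broke', 'chair', 'familiar', 'fish', 'on', 'outside', 'road', 'small', 'teacher', 'window')
Vocabulary size: 13

13


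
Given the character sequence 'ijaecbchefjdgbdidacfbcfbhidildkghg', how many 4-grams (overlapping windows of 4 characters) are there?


String 'ijaecbchefjdgbdidacfbcfbhidildkghg' has length L = 34.
Number of overlapping n-grams = L - n + 1
Substituting: 34 - 4 + 1 = 31

31


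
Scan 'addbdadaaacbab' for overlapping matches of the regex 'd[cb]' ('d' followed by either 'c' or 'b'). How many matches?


Pattern: d[cb] means 'd' followed by either 'c' or 'b'.
Scanning 'addbdadaaacbab' position-by-position:
  Pos 0: window 'ad' -> no
  Pos 1: window 'dd' -> no
  Pos 2: window 'db' -> MATCH
  Pos 3: window 'bd' -> no
  Pos 4: window 'da' -> no
  Pos 5: window 'ad' -> no
  Pos 6: window 'da' -> no
  Pos 7: window 'aa' -> no
  Pos 8: window 'aa' -> no
  Pos 9: window 'ac' -> no
  Pos 10: window 'cb' -> no
  Pos 11: window 'ba' -> no
  Pos 12: window 'ab' -> no
  Pos 13: window 'b' -> no
Total matches: 1

1


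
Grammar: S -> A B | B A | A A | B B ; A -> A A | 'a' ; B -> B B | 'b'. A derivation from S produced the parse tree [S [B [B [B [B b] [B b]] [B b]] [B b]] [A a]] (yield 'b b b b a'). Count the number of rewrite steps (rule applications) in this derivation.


Every bracketed nonterminal node [X ...] in the tree is produced by exactly one rule application.
Reading the tree off as a leftmost derivation:
  Step 1: S  =>  B A   (applied S -> B A)
  Step 2: B A  =>  B B A   (applied B -> B B)
  Step 3: B B A  =>  B B B A   (applied B -> B B)
  Step 4: B B B A  =>  B B B B A   (applied B -> B B)
  Step 5: B B B B A  =>  b B B B A   (applied B -> b)
  Step 6: b B B B A  =>  b b B B A   (applied B -> b)
  Step 7: b b B B A  =>  b b b B A   (applied B -> b)
  Step 8: b b b B A  =>  b b b b A   (applied B -> b)
  Step 9: b b b b A  =>  b b b b a   (applied A -> a)
Final yield: b b b b a
Total rewrite steps: 9

9


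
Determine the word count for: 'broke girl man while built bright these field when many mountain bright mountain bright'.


Counting words by splitting on spaces:
  Word 1: 'broke'
  Word 2: 'girl'
  Word 3: 'man'
  Word 4: 'while'
  Word 5: 'built'
  Word 6: 'bright'
  Word 7: 'these'
  Word 8: 'field'
  Word 9: 'when'
  Word 10: 'many'
  Word 11: 'mountain'
  Word 12: 'bright'
  Word 13: 'mountain'
  Word 14: 'bright'
Total words: 14

14


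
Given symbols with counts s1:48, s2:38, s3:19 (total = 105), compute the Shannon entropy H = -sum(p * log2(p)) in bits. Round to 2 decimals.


Computing entropy H = -sum(p_i * log2(p_i)):
  s1: p = 48/105 = 0.4571, -p*log2(p) = 0.5162
  s2: p = 38/105 = 0.3619, -p*log2(p) = 0.5307
  s3: p = 19/105 = 0.1810, -p*log2(p) = 0.4463
H = sum of terms = 1.4932
Rounded to 2 decimals: 1.49

1.49


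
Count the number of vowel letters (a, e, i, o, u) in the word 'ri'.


Scanning each character of 'ri':
  Position 1: 'r' -> consonant (running count: 0)
  Position 2: 'i' -> vowel (running count: 1)
Total vowels: 1

1


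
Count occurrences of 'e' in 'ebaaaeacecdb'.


Scanning 'ebaaaeacecdb' for 'e':
  Position 0: 'e' -> MATCH (count: 1)
  Position 5: 'e' -> MATCH (count: 2)
  Position 8: 'e' -> MATCH (count: 3)
Total occurrences of 'e': 3

3


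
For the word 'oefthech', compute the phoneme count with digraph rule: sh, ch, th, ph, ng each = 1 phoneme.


Parsing 'oefthech' greedily, digraphs first:
  'o' -> vowel phoneme (phonemes so far: 1)
  'e' -> vowel phoneme (phonemes so far: 2)
  'f' -> consonant phoneme (phonemes so far: 3)
  'th' -> digraph (1 consonant phoneme) (phonemes so far: 4)
  'e' -> vowel phoneme (phonemes so far: 5)
  'ch' -> digraph (1 consonant phoneme) (phonemes so far: 6)
Total phonemes: 6

6


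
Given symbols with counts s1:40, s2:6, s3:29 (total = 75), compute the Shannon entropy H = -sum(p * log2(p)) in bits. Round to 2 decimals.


Computing entropy H = -sum(p_i * log2(p_i)):
  s1: p = 40/75 = 0.5333, -p*log2(p) = 0.4837
  s2: p = 6/75 = 0.0800, -p*log2(p) = 0.2915
  s3: p = 29/75 = 0.3867, -p*log2(p) = 0.5301
H = sum of terms = 1.3053
Rounded to 2 decimals: 1.31

1.31


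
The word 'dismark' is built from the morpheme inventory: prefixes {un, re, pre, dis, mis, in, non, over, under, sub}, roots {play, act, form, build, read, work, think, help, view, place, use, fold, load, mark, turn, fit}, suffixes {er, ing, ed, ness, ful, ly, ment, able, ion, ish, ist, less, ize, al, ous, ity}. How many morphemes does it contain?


Segmenting 'dismark' against the inventory:
  'dis' -> prefix (morpheme 1)
  'mark' -> root (morpheme 2)
Total morphemes: 2

2


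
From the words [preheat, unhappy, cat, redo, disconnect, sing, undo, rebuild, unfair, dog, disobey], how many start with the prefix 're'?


Checking each word for prefix 're':
  'preheat' -> no (count: 0)
  'unhappy' -> no (count: 0)
  'cat' -> no (count: 0)
  'redo' -> YES, starts with 're' (count: 1)
  'disconnect' -> no (count: 1)
  'sing' -> no (count: 1)
  'undo' -> no (count: 1)
  'rebuild' -> YES, starts with 're' (count: 2)
  'unfair' -> no (count: 2)
  'dog' -> no (count: 2)
  'disobey' -> no (count: 2)
Total with prefix 're': 2

2


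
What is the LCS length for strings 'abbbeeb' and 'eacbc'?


DP table for LCS of 'abbbeeb' and 'eacbc':
       e  a  c  b  c
    0  0  0  0  0  0
  a 0  0  1  1  1  1
  b 0  0  1  1  2  2
  b 0  0  1  1  2  2
  b 0  0  1  1  2  2
  e 0  1  1  1  2  2
  e 0  1  1  1  2  2
  b 0  1  1  1  2  2
LCS: 'ab'
LCS length = 2

2


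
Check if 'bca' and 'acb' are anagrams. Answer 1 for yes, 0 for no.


Sort characters of 'bca': 'abc'
Sort characters of 'acb': 'abc'
Sorted forms match -> they ARE anagrams
Result: 1

1


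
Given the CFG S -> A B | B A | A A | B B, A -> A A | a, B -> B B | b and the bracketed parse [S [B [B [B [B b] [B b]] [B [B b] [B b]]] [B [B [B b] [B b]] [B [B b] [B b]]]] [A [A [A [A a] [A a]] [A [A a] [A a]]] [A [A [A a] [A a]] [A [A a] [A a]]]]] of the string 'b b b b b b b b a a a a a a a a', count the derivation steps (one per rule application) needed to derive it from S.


Every bracketed nonterminal node [X ...] in the tree is produced by exactly one rule application.
Reading the tree off as a leftmost derivation:
  Step 1: S  =>  B A   (applied S -> B A)
  Step 2: B A  =>  B B A   (applied B -> B B)
  Step 3: B B A  =>  B B B A   (applied B -> B B)
  Step 4: B B B A  =>  B B B B A   (applied B -> B B)
  Step 5: B B B B A  =>  b B B B A   (applied B -> b)
  Step 6: b B B B A  =>  b b B B A   (applied B -> b)
  Step 7: b b B B A  =>  b b B B B A   (applied B -> B B)
  Step 8: b b B B B A  =>  b b b B B A   (applied B -> b)
  Step 9: b b b B B A  =>  b b b b B A   (applied B -> b)
  Step 10: b b b b B A  =>  b b b b B B A   (applied B -> B B)
  Step 11: b b b b B B A  =>  b b b b B B B A   (applied B -> B B)
  Step 12: b b b b B B B A  =>  b b b b b B B A   (applied B -> b)
  Step 13: b b b b b B B A  =>  b b b b b b B A   (applied B -> b)
  Step 14: b b b b b b B A  =>  b b b b b b B B A   (applied B -> B B)
  Step 15: b b b b b b B B A  =>  b b b b b b b B A   (applied B -> b)
  Step 16: b b b b b b b B A  =>  b b b b b b b b A   (applied B -> b)
  Step 17: b b b b b b b b A  =>  b b b b b b b b A A   (applied A -> A A)
  Step 18: b b b b b b b b A A  =>  b b b b b b b b A A A   (applied A -> A A)
  Step 19: b b b b b b b b A A A  =>  b b b b b b b b A A A A   (applied A -> A A)
  Step 20: b b b b b b b b A A A A  =>  b b b b b b b b a A A A   (applied A -> a)
  Step 21: b b b b b b b b a A A A  =>  b b b b b b b b a a A A   (applied A -> a)
  Step 22: b b b b b b b b a a A A  =>  b b b b b b b b a a A A A   (applied A -> A A)
  Step 23: b b b b b b b b a a A A A  =>  b b b b b b b b a a a A A   (applied A -> a)
  Step 24: b b b b b b b b a a a A A  =>  b b b b b b b b a a a a A   (applied A -> a)
  Step 25: b b b b b b b b a a a a A  =>  b b b b b b b b a a a a A A   (applied A -> A A)
  Step 26: b b b b b b b b a a a a A A  =>  b b b b b b b b a a a a A A A   (applied A -> A A)
  Step 27: b b b b b b b b a a a a A A A  =>  b b b b b b b b a a a a a A A   (applied A -> a)
  Step 28: b b b b b b b b a a a a a A A  =>  b b b b b b b b a a a a a a A   (applied A -> a)
  Step 29: b b b b b b b b a a a a a a A  =>  b b b b b b b b a a a a a a A A   (applied A -> A A)
  Step 30: b b b b b b b b a a a a a a A A  =>  b b b b b b b b a a a a a a a A   (applied A -> a)
  Step 31: b b b b b b b b a a a a a a a A  =>  b b b b b b b b a a a a a a a a   (applied A -> a)
Final yield: b b b b b b b b a a a a a a a a
Total rewrite steps: 31

31


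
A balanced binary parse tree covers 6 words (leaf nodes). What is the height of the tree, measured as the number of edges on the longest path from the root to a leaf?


In a balanced binary tree with n leaves the deepest leaf is ceil(log2(n)) edges below the root.
log2(6) = 2.5850
ceil(2.5850) = 3
height (edges) = 3

3


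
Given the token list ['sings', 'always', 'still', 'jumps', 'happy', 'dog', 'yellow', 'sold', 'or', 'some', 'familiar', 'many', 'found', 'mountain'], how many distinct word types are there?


Listing all tokens and tracking unique types:
  Token 1: 'sings' -> NEW (unique so far: 1)
  Token 2: 'always' -> NEW (unique so far: 2)
  Token 3: 'still' -> NEW (unique so far: 3)
  Token 4: 'jumps' -> NEW (unique so far: 4)
  Token 5: 'happy' -> NEW (unique so far: 5)
  Token 6: 'dog' -> NEW (unique so far: 6)
  Token 7: 'yellow' -> NEW (unique so far: 7)
  Token 8: 'sold' -> NEW (unique so far: 8)
  Token 9: 'or' -> NEW (unique so far: 9)
  Token 10: 'some' -> NEW (unique so far: 10)
  Token 11: 'familiar' -> NEW (unique so far: 11)
  Token 12: 'many' -> NEW (unique so far: 12)
  Token 13: 'found' -> NEW (unique so far: 13)
  Token 14: 'mountain' -> NEW (unique so far: 14)
Unique types: ('always', 'dog', 'familiar', 'found', 'happy', 'jumps', 'many', 'mountain', 'or', 'sings', 'sold', 'some', 'still', 'yellow')
Vocabulary size: 14

14


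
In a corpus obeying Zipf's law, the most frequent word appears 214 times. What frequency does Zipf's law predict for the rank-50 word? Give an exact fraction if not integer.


Zipf's law: freq(rank) = f1 / rank
f1 = 214, rank = 50
freq = 214 / 50
GCD(214, 50) = 2
Simplified: 107/25

107/25


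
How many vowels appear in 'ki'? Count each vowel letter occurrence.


Scanning each character of 'ki':
  Position 1: 'k' -> consonant (running count: 0)
  Position 2: 'i' -> vowel (running count: 1)
Total vowels: 1

1


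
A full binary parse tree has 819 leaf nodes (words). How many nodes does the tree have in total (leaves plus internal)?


Leaf nodes (terminals): 819
Internal nodes = n - 1 = 819 - 1 = 818
Total = leaves + internal = 819 + 818 = 1637

1637


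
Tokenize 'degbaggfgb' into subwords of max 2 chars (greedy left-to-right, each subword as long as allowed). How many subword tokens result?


'degbaggfgb' has 10 characters.
Chunking with max size 2:
  Chunk 1: 'de' (positions 0-1)
  Chunk 2: 'gb' (positions 2-3)
  Chunk 3: 'ag' (positions 4-5)
  Chunk 4: 'gf' (positions 6-7)
  Chunk 5: 'gb' (positions 8-9)
Total chunks: ceil(10 / 2) = 5

5


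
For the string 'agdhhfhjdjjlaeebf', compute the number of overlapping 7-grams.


String 'agdhhfhjdjjlaeebf' has length L = 17.
Number of overlapping n-grams = L - n + 1
Substituting: 17 - 7 + 1 = 11

11


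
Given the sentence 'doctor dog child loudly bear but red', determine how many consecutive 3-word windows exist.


Word trigrams from [7] words:
  Trigram 1: (doctor dog child)
  Trigram 2: (dog child loudly)
  Trigram 3: (child loudly bear)
  Trigram 4: (loudly bear but)
  Trigram 5: (bear but red)
Total word trigrams: 7 - 2 = 5

5


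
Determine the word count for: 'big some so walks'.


Counting words by splitting on spaces:
  Word 1: 'big'
  Word 2: 'some'
  Word 3: 'so'
  Word 4: 'walks'
Total words: 4

4


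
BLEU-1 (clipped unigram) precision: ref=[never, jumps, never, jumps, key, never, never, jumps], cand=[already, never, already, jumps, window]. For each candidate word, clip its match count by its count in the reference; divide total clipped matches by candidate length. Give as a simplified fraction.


Reference word counts: {'jumps': 3, 'key': 1, 'never': 4}
Checking each candidate word (with clipping):
  'already' -> not in reference -> no match (matches: 0)
  'never' -> in reference (ref count 4, used 1/4) -> match (matches: 1)
  'already' -> not in reference -> no match (matches: 1)
  'jumps' -> in reference (ref count 3, used 1/3) -> match (matches: 2)
  'window' -> not in reference -> no match (matches: 2)
Clipped matches: 2, Candidate length: 5
Precision = 2/5

2/5


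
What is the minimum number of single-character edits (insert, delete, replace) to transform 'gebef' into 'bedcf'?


Building DP table for s1='gebef' (len 5) and s2='bedcf' (len 5):
       b  e  d  c  f
    0  1  2  3  4  5
  g 1  1  2  3  4  5
  e 2  2  1  2  3  4
  b 3  2  2  2  3  4
  e 4  3  2  3  3  4
  f 5  4  3  3  4  3
Edit distance = dp[5][5] = 3

3


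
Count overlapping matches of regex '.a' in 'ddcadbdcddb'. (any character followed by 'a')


Pattern: .a means any character followed by 'a'.
Scanning 'ddcadbdcddb' position-by-position:
  Pos 0: window 'dd' -> no
  Pos 1: window 'dc' -> no
  Pos 2: window 'ca' -> MATCH
  Pos 3: window 'ad' -> no
  Pos 4: window 'db' -> no
  Pos 5: window 'bd' -> no
  Pos 6: window 'dc' -> no
  Pos 7: window 'cd' -> no
  Pos 8: window 'dd' -> no
  Pos 9: window 'db' -> no
  Pos 10: window 'b' -> no
Total matches: 1

1


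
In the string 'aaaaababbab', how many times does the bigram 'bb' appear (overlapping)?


Scanning 'aaaaababbab' for bigram 'bb':
  Position 0: 'aa' -> no
  Position 1: 'aa' -> no
  Position 2: 'aa' -> no
  Position 3: 'aa' -> no
  Position 4: 'ab' -> no
  Position 5: 'ba' -> no
  Position 6: 'ab' -> no
  Position 7: 'bb' -> MATCH
  Position 8: 'ba' -> no
  Position 9: 'ab' -> no
Total matches: 1

1


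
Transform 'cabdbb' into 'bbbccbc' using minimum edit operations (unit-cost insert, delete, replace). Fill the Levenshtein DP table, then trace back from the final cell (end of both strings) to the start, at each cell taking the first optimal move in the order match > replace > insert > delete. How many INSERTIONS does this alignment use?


Edit distance = 5. Backtracking from cell (6, 7) with preference match > replace > insert > delete,
then listing the resulting alignment 'cabdbb' -> 'bbbccbc' left to right:
  Step 1: replace c->b
  Step 2: replace a->b
  Step 3: keep 'b'
  Step 4: insert 'c' [insertion #1]
  Step 5: replace d->c
  Step 6: keep 'b'
  Step 7: replace b->c
Total insertions: 1

1


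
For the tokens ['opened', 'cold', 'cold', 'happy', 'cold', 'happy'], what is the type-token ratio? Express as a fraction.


Tokens: 6
Unique types: ('cold', 'happy', 'opened') = 3
TTR = 3/6
Simplify: divide both by 3 -> 1/2
TTR = 1/2

1/2


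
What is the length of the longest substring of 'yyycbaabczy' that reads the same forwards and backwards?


Scanning 'yyycbaabczy' for palindromic substrings.
Substring at positions 3-8: 'cbaabc'.
Check: reverse('cbaabc') = 'cbaabc' -> palindrome confirmed.
Neighbouring characters ('y' / 'z') break symmetry, so it cannot extend further.
No longer palindromic substring exists; longest length = 6

6


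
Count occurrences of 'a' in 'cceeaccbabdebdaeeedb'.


Scanning 'cceeaccbabdebdaeeedb' for 'a':
  Position 4: 'a' -> MATCH (count: 1)
  Position 8: 'a' -> MATCH (count: 2)
  Position 14: 'a' -> MATCH (count: 3)
Total occurrences of 'a': 3

3


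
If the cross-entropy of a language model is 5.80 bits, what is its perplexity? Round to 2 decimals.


Perplexity formula: PP = 2^H
H = 5.80
PP = 2^5.80
Decompose: 2^5.80 = 2^5 * 2^0.80
2^5 = 32, 2^0.80 ~ 1.7411011
PP ~ 32 * 1.7411011 = 55.7152352
Rounded to 2 decimals: 55.72

55.72


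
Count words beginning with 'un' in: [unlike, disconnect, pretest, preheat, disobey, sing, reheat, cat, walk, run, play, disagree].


Checking each word for prefix 'un':
  'unlike' -> YES, starts with 'un' (count: 1)
  'disconnect' -> no (count: 1)
  'pretest' -> no (count: 1)
  'preheat' -> no (count: 1)
  'disobey' -> no (count: 1)
  'sing' -> no (count: 1)
  'reheat' -> no (count: 1)
  'cat' -> no (count: 1)
  'walk' -> no (count: 1)
  'run' -> no (count: 1)
  'play' -> no (count: 1)
  'disagree' -> no (count: 1)
Total with prefix 'un': 1

1


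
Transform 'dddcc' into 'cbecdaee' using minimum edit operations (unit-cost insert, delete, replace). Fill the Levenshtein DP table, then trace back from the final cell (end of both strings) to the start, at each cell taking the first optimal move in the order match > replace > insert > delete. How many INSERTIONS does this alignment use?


Edit distance = 7. Backtracking from cell (5, 8) with preference match > replace > insert > delete,
then listing the resulting alignment 'dddcc' -> 'cbecdaee' left to right:
  Step 1: insert 'c' [insertion #1]
  Step 2: insert 'b' [insertion #2]
  Step 3: insert 'e' [insertion #3]
  Step 4: replace d->c
  Step 5: keep 'd'
  Step 6: replace d->a
  Step 7: replace c->e
  Step 8: replace c->e
Total insertions: 3

3


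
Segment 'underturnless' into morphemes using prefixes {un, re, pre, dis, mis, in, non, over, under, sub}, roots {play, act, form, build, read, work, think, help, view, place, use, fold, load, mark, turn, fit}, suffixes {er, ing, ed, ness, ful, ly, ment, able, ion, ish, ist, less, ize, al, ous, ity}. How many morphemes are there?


Segmenting 'underturnless' against the inventory:
  'under' -> prefix (morpheme 1)
  'turn' -> root (morpheme 2)
  'less' -> suffix (morpheme 3)
Total morphemes: 3

3


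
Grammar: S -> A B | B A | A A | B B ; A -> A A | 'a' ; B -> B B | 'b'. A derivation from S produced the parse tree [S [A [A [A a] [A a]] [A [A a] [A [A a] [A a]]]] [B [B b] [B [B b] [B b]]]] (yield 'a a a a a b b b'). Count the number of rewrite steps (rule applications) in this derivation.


Every bracketed nonterminal node [X ...] in the tree is produced by exactly one rule application.
Reading the tree off as a leftmost derivation:
  Step 1: S  =>  A B   (applied S -> A B)
  Step 2: A B  =>  A A B   (applied A -> A A)
  Step 3: A A B  =>  A A A B   (applied A -> A A)
  Step 4: A A A B  =>  a A A B   (applied A -> a)
  Step 5: a A A B  =>  a a A B   (applied A -> a)
  Step 6: a a A B  =>  a a A A B   (applied A -> A A)
  Step 7: a a A A B  =>  a a a A B   (applied A -> a)
  Step 8: a a a A B  =>  a a a A A B   (applied A -> A A)
  Step 9: a a a A A B  =>  a a a a A B   (applied A -> a)
  Step 10: a a a a A B  =>  a a a a a B   (applied A -> a)
  Step 11: a a a a a B  =>  a a a a a B B   (applied B -> B B)
  Step 12: a a a a a B B  =>  a a a a a b B   (applied B -> b)
  Step 13: a a a a a b B  =>  a a a a a b B B   (applied B -> B B)
  Step 14: a a a a a b B B  =>  a a a a a b b B   (applied B -> b)
  Step 15: a a a a a b b B  =>  a a a a a b b b   (applied B -> b)
Final yield: a a a a a b b b
Total rewrite steps: 15

15


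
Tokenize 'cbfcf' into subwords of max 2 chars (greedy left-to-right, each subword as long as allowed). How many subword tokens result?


'cbfcf' has 5 characters.
Chunking with max size 2:
  Chunk 1: 'cb' (positions 0-1)
  Chunk 2: 'fc' (positions 2-3)
  Chunk 3: 'f' (positions 4-4)
Total chunks: ceil(5 / 2) = 3

3


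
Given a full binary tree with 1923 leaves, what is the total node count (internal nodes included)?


Leaf nodes (terminals): 1923
Internal nodes = n - 1 = 1923 - 1 = 1922
Total = leaves + internal = 1923 + 1922 = 3845

3845


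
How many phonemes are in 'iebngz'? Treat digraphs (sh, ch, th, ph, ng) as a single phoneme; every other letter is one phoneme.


Parsing 'iebngz' greedily, digraphs first:
  'i' -> vowel phoneme (phonemes so far: 1)
  'e' -> vowel phoneme (phonemes so far: 2)
  'b' -> consonant phoneme (phonemes so far: 3)
  'ng' -> digraph (1 consonant phoneme) (phonemes so far: 4)
  'z' -> consonant phoneme (phonemes so far: 5)
Total phonemes: 5

5


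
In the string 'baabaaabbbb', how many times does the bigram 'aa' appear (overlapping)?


Scanning 'baabaaabbbb' for bigram 'aa':
  Position 0: 'ba' -> no
  Position 1: 'aa' -> MATCH
  Position 2: 'ab' -> no
  Position 3: 'ba' -> no
  Position 4: 'aa' -> MATCH
  Position 5: 'aa' -> MATCH
  Position 6: 'ab' -> no
  Position 7: 'bb' -> no
  Position 8: 'bb' -> no
  Position 9: 'bb' -> no
Total matches: 3

3


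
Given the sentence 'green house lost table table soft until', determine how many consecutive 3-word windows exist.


Word trigrams from [7] words:
  Trigram 1: (green house lost)
  Trigram 2: (house lost table)
  Trigram 3: (lost table table)
  Trigram 4: (table table soft)
  Trigram 5: (table soft until)
Total word trigrams: 7 - 2 = 5

5


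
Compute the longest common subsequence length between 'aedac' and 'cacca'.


DP table for LCS of 'aedac' and 'cacca':
       c  a  c  c  a
    0  0  0  0  0  0
  a 0  0  1  1  1  1
  e 0  0  1  1  1  1
  d 0  0  1  1  1  1
  a 0  0  1  1  1  2
  c 0  1  1  2  2  2
LCS: 'aa'
LCS length = 2

2


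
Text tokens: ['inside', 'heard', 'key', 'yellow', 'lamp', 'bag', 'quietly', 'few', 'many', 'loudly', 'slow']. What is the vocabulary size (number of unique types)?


Listing all tokens and tracking unique types:
  Token 1: 'inside' -> NEW (unique so far: 1)
  Token 2: 'heard' -> NEW (unique so far: 2)
  Token 3: 'key' -> NEW (unique so far: 3)
  Token 4: 'yellow' -> NEW (unique so far: 4)
  Token 5: 'lamp' -> NEW (unique so far: 5)
  Token 6: 'bag' -> NEW (unique so far: 6)
  Token 7: 'quietly' -> NEW (unique so far: 7)
  Token 8: 'few' -> NEW (unique so far: 8)
  Token 9: 'many' -> NEW (unique so far: 9)
  Token 10: 'loudly' -> NEW (unique so far: 10)
  Token 11: 'slow' -> NEW (unique so far: 11)
Unique types: ('bag', 'few', 'heard', 'inside', 'key', 'lamp', 'loudly', 'many', 'quietly', 'slow', 'yellow')
Vocabulary size: 11

11


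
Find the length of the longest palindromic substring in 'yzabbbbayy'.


Scanning 'yzabbbbayy' for palindromic substrings.
Substring at positions 2-7: 'abbbba'.
Check: reverse('abbbba') = 'abbbba' -> palindrome confirmed.
Neighbouring characters ('z' / 'y') break symmetry, so it cannot extend further.
No longer palindromic substring exists; longest length = 6

6


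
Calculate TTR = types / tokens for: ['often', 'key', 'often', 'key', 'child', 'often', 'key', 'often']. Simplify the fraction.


Tokens: 8
Unique types: ('child', 'key', 'often') = 3
TTR = 3/8
Already in lowest terms.

3/8


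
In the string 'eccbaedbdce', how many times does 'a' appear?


Scanning 'eccbaedbdce' for 'a':
  Position 4: 'a' -> MATCH (count: 1)
Total occurrences of 'a': 1

1


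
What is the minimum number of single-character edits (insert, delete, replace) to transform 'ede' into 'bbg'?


Building DP table for s1='ede' (len 3) and s2='bbg' (len 3):
       b  b  g
    0  1  2  3
  e 1  1  2  3
  d 2  2  2  3
  e 3  3  3  3
Edit distance = dp[3][3] = 3

3


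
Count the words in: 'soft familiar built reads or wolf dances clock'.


Counting words by splitting on spaces:
  Word 1: 'soft'
  Word 2: 'familiar'
  Word 3: 'built'
  Word 4: 'reads'
  Word 5: 'or'
  Word 6: 'wolf'
  Word 7: 'dances'
  Word 8: 'clock'
Total words: 8

8


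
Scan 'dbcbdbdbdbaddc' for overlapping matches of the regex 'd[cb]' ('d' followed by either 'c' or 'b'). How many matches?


Pattern: d[cb] means 'd' followed by either 'c' or 'b'.
Scanning 'dbcbdbdbdbaddc' position-by-position:
  Pos 0: window 'db' -> MATCH
  Pos 1: window 'bc' -> no
  Pos 2: window 'cb' -> no
  Pos 3: window 'bd' -> no
  Pos 4: window 'db' -> MATCH
  Pos 5: window 'bd' -> no
  Pos 6: window 'db' -> MATCH
  Pos 7: window 'bd' -> no
  Pos 8: window 'db' -> MATCH
  Pos 9: window 'ba' -> no
  Pos 10: window 'ad' -> no
  Pos 11: window 'dd' -> no
  Pos 12: window 'dc' -> MATCH
  Pos 13: window 'c' -> no
Total matches: 5

5


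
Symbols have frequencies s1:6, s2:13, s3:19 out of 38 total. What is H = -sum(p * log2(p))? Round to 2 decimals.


Computing entropy H = -sum(p_i * log2(p_i)):
  s1: p = 6/38 = 0.1579, -p*log2(p) = 0.4205
  s2: p = 13/38 = 0.3421, -p*log2(p) = 0.5294
  s3: p = 19/38 = 0.5000, -p*log2(p) = 0.5000
H = sum of terms = 1.4499
Rounded to 2 decimals: 1.45

1.45


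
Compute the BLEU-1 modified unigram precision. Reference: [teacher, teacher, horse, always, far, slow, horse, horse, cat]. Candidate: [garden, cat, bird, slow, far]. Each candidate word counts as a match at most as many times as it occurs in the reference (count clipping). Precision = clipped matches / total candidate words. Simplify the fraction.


Reference word counts: {'always': 1, 'cat': 1, 'far': 1, 'horse': 3, 'slow': 1, 'teacher': 2}
Checking each candidate word (with clipping):
  'garden' -> not in reference -> no match (matches: 0)
  'cat' -> in reference (ref count 1, used 1/1) -> match (matches: 1)
  'bird' -> not in reference -> no match (matches: 1)
  'slow' -> in reference (ref count 1, used 1/1) -> match (matches: 2)
  'far' -> in reference (ref count 1, used 1/1) -> match (matches: 3)
Clipped matches: 3, Candidate length: 5
Precision = 3/5

3/5


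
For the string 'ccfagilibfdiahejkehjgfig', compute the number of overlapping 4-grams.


String 'ccfagilibfdiahejkehjgfig' has length L = 24.
Number of overlapping n-grams = L - n + 1
Substituting: 24 - 4 + 1 = 21

21


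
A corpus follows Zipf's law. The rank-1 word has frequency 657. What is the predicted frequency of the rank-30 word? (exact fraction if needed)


Zipf's law: freq(rank) = f1 / rank
f1 = 657, rank = 30
freq = 657 / 30
GCD(657, 30) = 3
Simplified: 219/10

219/10


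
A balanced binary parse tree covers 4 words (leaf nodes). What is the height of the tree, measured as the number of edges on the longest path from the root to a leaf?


In a balanced binary tree with n leaves the deepest leaf is ceil(log2(n)) edges below the root.
log2(4) = 2.0000
ceil(2.0000) = 2
height (edges) = 2

2


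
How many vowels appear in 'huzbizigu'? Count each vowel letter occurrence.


Scanning each character of 'huzbizigu':
  Position 1: 'h' -> consonant (running count: 0)
  Position 2: 'u' -> vowel (running count: 1)
  Position 3: 'z' -> consonant (running count: 1)
  Position 4: 'b' -> consonant (running count: 1)
  Position 5: 'i' -> vowel (running count: 2)
  Position 6: 'z' -> consonant (running count: 2)
  Position 7: 'i' -> vowel (running count: 3)
  Position 8: 'g' -> consonant (running count: 3)
  Position 9: 'u' -> vowel (running count: 4)
Total vowels: 4

4


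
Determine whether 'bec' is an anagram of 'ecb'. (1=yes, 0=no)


Sort characters of 'bec': 'bce'
Sort characters of 'ecb': 'bce'
Sorted forms match -> they ARE anagrams
Result: 1

1


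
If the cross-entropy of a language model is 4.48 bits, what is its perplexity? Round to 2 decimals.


Perplexity formula: PP = 2^H
H = 4.48
PP = 2^4.48
Decompose: 2^4.48 = 2^4 * 2^0.48
2^4 = 16, 2^0.48 ~ 1.3947437
PP ~ 16 * 1.3947437 = 22.3158992
Rounded to 2 decimals: 22.32

22.32


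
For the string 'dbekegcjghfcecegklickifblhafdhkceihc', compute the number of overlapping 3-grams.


String 'dbekegcjghfcecegklickifblhafdhkceihc' has length L = 36.
Number of overlapping n-grams = L - n + 1
Substituting: 36 - 3 + 1 = 34

34


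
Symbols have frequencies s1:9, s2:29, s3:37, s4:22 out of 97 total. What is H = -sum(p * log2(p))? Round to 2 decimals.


Computing entropy H = -sum(p_i * log2(p_i)):
  s1: p = 9/97 = 0.0928, -p*log2(p) = 0.3182
  s2: p = 29/97 = 0.2990, -p*log2(p) = 0.5208
  s3: p = 37/97 = 0.3814, -p*log2(p) = 0.5304
  s4: p = 22/97 = 0.2268, -p*log2(p) = 0.4855
H = sum of terms = 1.8549
Rounded to 2 decimals: 1.85

1.85


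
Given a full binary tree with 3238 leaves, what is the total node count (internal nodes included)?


Leaf nodes (terminals): 3238
Internal nodes = n - 1 = 3238 - 1 = 3237
Total = leaves + internal = 3238 + 3237 = 6475

6475


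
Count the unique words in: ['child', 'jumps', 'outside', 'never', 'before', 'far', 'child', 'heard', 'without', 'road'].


Listing all tokens and tracking unique types:
  Token 1: 'child' -> NEW (unique so far: 1)
  Token 2: 'jumps' -> NEW (unique so far: 2)
  Token 3: 'outside' -> NEW (unique so far: 3)
  Token 4: 'never' -> NEW (unique so far: 4)
  Token 5: 'before' -> NEW (unique so far: 5)
  Token 6: 'far' -> NEW (unique so far: 6)
  Token 7: 'child' -> duplicate (unique so far: 6)
  Token 8: 'heard' -> NEW (unique so far: 7)
  Token 9: 'without' -> NEW (unique so far: 8)
  Token 10: 'road' -> NEW (unique so far: 9)
Unique types: ('before', 'child', 'far', 'heard', 'jumps', 'never', 'outside', 'road', 'without')
Vocabulary size: 9

9


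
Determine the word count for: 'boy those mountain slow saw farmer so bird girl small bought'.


Counting words by splitting on spaces:
  Word 1: 'boy'
  Word 2: 'those'
  Word 3: 'mountain'
  Word 4: 'slow'
  Word 5: 'saw'
  Word 6: 'farmer'
  Word 7: 'so'
  Word 8: 'bird'
  Word 9: 'girl'
  Word 10: 'small'
  Word 11: 'bought'
Total words: 11

11


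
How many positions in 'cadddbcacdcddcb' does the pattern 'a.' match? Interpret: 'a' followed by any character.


Pattern: a. means 'a' followed by any character.
Scanning 'cadddbcacdcddcb' position-by-position:
  Pos 0: window 'ca' -> no
  Pos 1: window 'ad' -> MATCH
  Pos 2: window 'dd' -> no
  Pos 3: window 'dd' -> no
  Pos 4: window 'db' -> no
  Pos 5: window 'bc' -> no
  Pos 6: window 'ca' -> no
  Pos 7: window 'ac' -> MATCH
  Pos 8: window 'cd' -> no
  Pos 9: window 'dc' -> no
  Pos 10: window 'cd' -> no
  Pos 11: window 'dd' -> no
  Pos 12: window 'dc' -> no
  Pos 13: window 'cb' -> no
  Pos 14: window 'b' -> no
Total matches: 2

2


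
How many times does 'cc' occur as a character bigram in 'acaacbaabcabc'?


Scanning 'acaacbaabcabc' for bigram 'cc':
  Position 0: 'ac' -> no
  Position 1: 'ca' -> no
  Position 2: 'aa' -> no
  Position 3: 'ac' -> no
  Position 4: 'cb' -> no
  Position 5: 'ba' -> no
  Position 6: 'aa' -> no
  Position 7: 'ab' -> no
  Position 8: 'bc' -> no
  Position 9: 'ca' -> no
  Position 10: 'ab' -> no
  Position 11: 'bc' -> no
Total matches: 0

0


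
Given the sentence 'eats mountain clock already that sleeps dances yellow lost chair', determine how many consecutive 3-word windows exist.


Word trigrams from [10] words:
  Trigram 1: (eats mountain clock)
  Trigram 2: (mountain clock already)
  Trigram 3: (clock already that)
  Trigram 4: (already that sleeps)
  Trigram 5: (that sleeps dances)
  Trigram 6: (sleeps dances yellow)
  Trigram 7: (dances yellow lost)
  Trigram 8: (yellow lost chair)
Total word trigrams: 10 - 2 = 8

8


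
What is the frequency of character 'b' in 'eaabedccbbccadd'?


Scanning 'eaabedccbbccadd' for 'b':
  Position 3: 'b' -> MATCH (count: 1)
  Position 8: 'b' -> MATCH (count: 2)
  Position 9: 'b' -> MATCH (count: 3)
Total occurrences of 'b': 3

3


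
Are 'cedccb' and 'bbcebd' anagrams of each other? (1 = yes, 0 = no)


Sort characters of 'cedccb': 'bcccde'
Sort characters of 'bbcebd': 'bbbcde'
Sorted forms differ -> they are NOT anagrams
Result: 0

0


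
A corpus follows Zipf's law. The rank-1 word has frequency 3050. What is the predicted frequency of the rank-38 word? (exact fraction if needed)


Zipf's law: freq(rank) = f1 / rank
f1 = 3050, rank = 38
freq = 3050 / 38
GCD(3050, 38) = 2
Simplified: 1525/19

1525/19


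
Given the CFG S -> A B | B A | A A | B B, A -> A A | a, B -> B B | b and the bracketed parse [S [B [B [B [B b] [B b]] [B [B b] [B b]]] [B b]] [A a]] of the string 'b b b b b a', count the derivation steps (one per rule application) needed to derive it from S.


Every bracketed nonterminal node [X ...] in the tree is produced by exactly one rule application.
Reading the tree off as a leftmost derivation:
  Step 1: S  =>  B A   (applied S -> B A)
  Step 2: B A  =>  B B A   (applied B -> B B)
  Step 3: B B A  =>  B B B A   (applied B -> B B)
  Step 4: B B B A  =>  B B B B A   (applied B -> B B)
  Step 5: B B B B A  =>  b B B B A   (applied B -> b)
  Step 6: b B B B A  =>  b b B B A   (applied B -> b)
  Step 7: b b B B A  =>  b b B B B A   (applied B -> B B)
  Step 8: b b B B B A  =>  b b b B B A   (applied B -> b)
  Step 9: b b b B B A  =>  b b b b B A   (applied B -> b)
  Step 10: b b b b B A  =>  b b b b b A   (applied B -> b)
  Step 11: b b b b b A  =>  b b b b b a   (applied A -> a)
Final yield: b b b b b a
Total rewrite steps: 11

11
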